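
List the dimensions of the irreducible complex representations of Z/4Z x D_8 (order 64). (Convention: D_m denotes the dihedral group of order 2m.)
Dimensions: 1, 1, 1, 1, 1, 1, 1, 1, 1, 1, 1, 1, 1, 1, 1, 1, 2, 2, 2, 2, 2, 2, 2, 2, 2, 2, 2, 2

There are 28 irreducibles (= number of conjugacy classes). Their dimensions d_i satisfy sum d_i^2 = |G| = 64: 1 + 1 + 1 + 1 + 1 + 1 + 1 + 1 + 1 + 1 + 1 + 1 + 1 + 1 + 1 + 1 + 4 + 4 + 4 + 4 + 4 + 4 + 4 + 4 + 4 + 4 + 4 + 4 = 64. (For the product with Z/4Z: each of the 4 1-dim characters of Z/4Z tensors with each irrep of D_8, giving 4 copies of each D_8-dimension.)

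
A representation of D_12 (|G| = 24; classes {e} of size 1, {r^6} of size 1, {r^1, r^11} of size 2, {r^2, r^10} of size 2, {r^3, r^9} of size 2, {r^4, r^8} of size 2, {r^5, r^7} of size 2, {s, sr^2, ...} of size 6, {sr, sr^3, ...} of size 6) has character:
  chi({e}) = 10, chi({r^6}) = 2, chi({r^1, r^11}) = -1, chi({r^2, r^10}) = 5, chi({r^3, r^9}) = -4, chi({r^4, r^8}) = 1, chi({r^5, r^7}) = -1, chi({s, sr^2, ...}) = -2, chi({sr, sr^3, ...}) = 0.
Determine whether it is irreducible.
Not irreducible (reducible): <chi, chi> = 9 > 1.

<chi, chi> = (1/|G|) sum_C |C| * |chi(C)|^2 = (1/24)[1*|10|^2 + 1*|2|^2 + 2*|-1|^2 + 2*|5|^2 + 2*|-4|^2 + 2*|1|^2 + 2*|-1|^2 + 6*|-2|^2 + 6*|0|^2]
  = (1/24)[(100) + (4) + (2) + (50) + (32) + (2) + (2) + (24) + (0)] = 216/24 = 9.
A character is irreducible iff <chi, chi> = 1, so this representation is reducible.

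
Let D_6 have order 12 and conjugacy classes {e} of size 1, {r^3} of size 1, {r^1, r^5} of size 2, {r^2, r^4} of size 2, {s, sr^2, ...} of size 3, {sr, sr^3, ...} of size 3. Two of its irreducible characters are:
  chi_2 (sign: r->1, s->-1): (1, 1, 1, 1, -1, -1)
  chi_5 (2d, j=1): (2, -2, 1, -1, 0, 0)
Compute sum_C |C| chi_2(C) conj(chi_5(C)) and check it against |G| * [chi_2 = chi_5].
Sum = 0; so <chi_2, chi_5> = 0 (distinct irreducibles are orthogonal).

Working: Compute term by term over conjugacy classes (|C| * chi_2(C) * conj(chi_5(C))):
  1*(1)*conj(2) + 1*(1)*conj(-2) + 2*(1)*conj(1) + 2*(1)*conj(-1) + 3*(-1)*conj(0) + 3*(-1)*conj(0)
  = (2) + (-2) + (2) + (-2) + (0) + (0)
  = 0.
Dividing by |G| = 12 gives 0/12 = 0, matching the row-orthogonality relation <chi_2, chi_5> = [chi_2 = chi_5].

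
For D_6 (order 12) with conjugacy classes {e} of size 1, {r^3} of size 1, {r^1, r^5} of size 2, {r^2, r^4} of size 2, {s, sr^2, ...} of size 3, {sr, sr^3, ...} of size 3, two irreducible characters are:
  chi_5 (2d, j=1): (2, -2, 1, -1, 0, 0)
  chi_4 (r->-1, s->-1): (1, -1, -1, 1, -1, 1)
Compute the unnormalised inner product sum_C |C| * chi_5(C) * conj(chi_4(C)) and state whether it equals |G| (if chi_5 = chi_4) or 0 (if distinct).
Sum = 0; so <chi_5, chi_4> = 0 (distinct irreducibles are orthogonal).

Compute term by term over conjugacy classes (|C| * chi_5(C) * conj(chi_4(C))):
  1*(2)*conj(1) + 1*(-2)*conj(-1) + 2*(1)*conj(-1) + 2*(-1)*conj(1) + 3*(0)*conj(-1) + 3*(0)*conj(1)
  = (2) + (2) + (-2) + (-2) + (0) + (0)
  = 0.
Dividing by |G| = 12 gives 0/12 = 0, matching the row-orthogonality relation <chi_5, chi_4> = [chi_5 = chi_4].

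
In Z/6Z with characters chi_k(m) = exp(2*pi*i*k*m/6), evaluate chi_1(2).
chi_1(2) = zeta_6^2 = exp(2*I*pi/3)

Details: chi_1(2) = zeta_6^(1*2) = zeta_6^2. Since zeta_6^6 = 1, this equals zeta_6^2 = exp(2*pi*i*2/6) = exp(2*I*pi/3).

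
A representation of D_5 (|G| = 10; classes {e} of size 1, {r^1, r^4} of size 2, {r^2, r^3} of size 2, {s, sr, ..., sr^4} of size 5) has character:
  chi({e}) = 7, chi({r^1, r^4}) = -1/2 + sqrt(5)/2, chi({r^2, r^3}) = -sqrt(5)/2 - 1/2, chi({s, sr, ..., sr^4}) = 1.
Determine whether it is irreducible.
Not irreducible (reducible): <chi, chi> = 6 > 1.

Justification: <chi, chi> = (1/|G|) sum_C |C| * |chi(C)|^2 = (1/10)[1*|7|^2 + 2*|-1/2 + sqrt(5)/2|^2 + 2*|-sqrt(5)/2 - 1/2|^2 + 5*|1|^2]
  = (1/10)[(49) + (3 - sqrt(5)) + (sqrt(5) + 3) + (5)] = 60/10 = 6.
A character is irreducible iff <chi, chi> = 1, so this representation is reducible.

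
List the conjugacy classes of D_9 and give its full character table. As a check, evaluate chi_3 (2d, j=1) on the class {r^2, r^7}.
Conjugacy classes: {e} of size 1, {r^1, r^8} of size 2, {r^2, r^7} of size 2, {r^3, r^6} of size 2, {r^4, r^5} of size 2, {s, sr, ..., sr^8} of size 9.
Character table:
  irrep \ class              {e} (size 1)  {r^1, r^8} (size 2)  {r^2, r^7} (size 2)  {r^3, r^6} (size 2)  {r^4, r^5} (size 2)  {s, sr, ..., sr^8} (size 9)
  chi_1 (triv)               1             1                    1                    1                    1                    1                          
  chi_2 (sign: r->1, s->-1)  1             1                    1                    1                    1                    -1                         
  chi_3 (2d, j=1)            2             2*cos(2*pi/9)        2*cos(4*pi/9)        -1                   -2*cos(pi/9)         0                          
  chi_4 (2d, j=2)            2             2*cos(4*pi/9)        -2*cos(pi/9)         -1                   2*cos(2*pi/9)        0                          
  chi_5 (2d, j=3)            2             -1                   -1                   2                    -1                   0                          
  chi_6 (2d, j=4)            2             -2*cos(pi/9)         2*cos(2*pi/9)        -1                   2*cos(4*pi/9)        0                          

Spot check: chi_3 (2d, j=1) on {r^2, r^7} = 2*cos(4*pi/9).

Reasoning: D_9 has order 2*9 = 18 with 6 conjugacy classes, hence 6 irreducibles. Sum of squared dims 1 + 1 + 4 + 4 + 4 + 4 = 18 = |G|. Linear characters come from the abelianisation; the 2-dimensional irreps have character r^k -> 2*cos(2*pi*j*k/9), reflections -> 0.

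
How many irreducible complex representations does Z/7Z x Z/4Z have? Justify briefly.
28

The number of irreducible complex representations of a finite group equals its number of conjugacy classes. Z/7Z x Z/4Z is abelian of order 28, so every element is its own conjugacy class: 28 classes, so Z/7Z x Z/4Z (order 28) has exactly 28 irreducible complex representations.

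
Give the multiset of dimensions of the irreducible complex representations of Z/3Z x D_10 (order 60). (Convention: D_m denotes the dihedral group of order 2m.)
Dimensions: 1, 1, 1, 1, 1, 1, 1, 1, 1, 1, 1, 1, 2, 2, 2, 2, 2, 2, 2, 2, 2, 2, 2, 2

Why: There are 24 irreducibles (= number of conjugacy classes). Their dimensions d_i satisfy sum d_i^2 = |G| = 60: 1 + 1 + 1 + 1 + 1 + 1 + 1 + 1 + 1 + 1 + 1 + 1 + 4 + 4 + 4 + 4 + 4 + 4 + 4 + 4 + 4 + 4 + 4 + 4 = 60. (For the product with Z/3Z: each of the 3 1-dim characters of Z/3Z tensors with each irrep of D_10, giving 3 copies of each D_10-dimension.)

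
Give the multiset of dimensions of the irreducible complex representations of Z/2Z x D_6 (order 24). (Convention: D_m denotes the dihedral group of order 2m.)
Dimensions: 1, 1, 1, 1, 1, 1, 1, 1, 2, 2, 2, 2

Solution. There are 12 irreducibles (= number of conjugacy classes). Their dimensions d_i satisfy sum d_i^2 = |G| = 24: 1 + 1 + 1 + 1 + 1 + 1 + 1 + 1 + 4 + 4 + 4 + 4 = 24. (For the product with Z/2Z: each of the 2 1-dim characters of Z/2Z tensors with each irrep of D_6, giving 2 copies of each D_6-dimension.)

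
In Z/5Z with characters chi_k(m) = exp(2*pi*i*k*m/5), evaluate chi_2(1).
chi_2(1) = zeta_5^2 = exp(4*I*pi/5)

Proof sketch: chi_2(1) = zeta_5^(2*1) = zeta_5^2. Since zeta_5^5 = 1, this equals zeta_5^2 = exp(2*pi*i*2/5) = exp(4*I*pi/5).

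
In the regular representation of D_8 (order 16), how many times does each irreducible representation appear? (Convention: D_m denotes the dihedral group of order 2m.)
Each irreducible V_i of dimension d_i appears with multiplicity d_i, i.e. rho_reg = (direct sum over all irreducibles V_i) d_i V_i. The irreducible dimensions for D_8 are 1, 1, 1, 1, 2, 2, 2: 4 irreducibles of dimension 1, each with multiplicity 1; 3 irreducibles of dimension 2, each with multiplicity 2. Total dimension 4*1*1 + 3*2*2 = 16 = |G|.

Argument: General theorem: in the regular representation of a finite group G, each irreducible appears with multiplicity equal to its dimension. Check: dim(rho_reg) = sum d_i^2 = 1 + 1 + 1 + 1 + 4 + 4 + 4 = 16 = |G|.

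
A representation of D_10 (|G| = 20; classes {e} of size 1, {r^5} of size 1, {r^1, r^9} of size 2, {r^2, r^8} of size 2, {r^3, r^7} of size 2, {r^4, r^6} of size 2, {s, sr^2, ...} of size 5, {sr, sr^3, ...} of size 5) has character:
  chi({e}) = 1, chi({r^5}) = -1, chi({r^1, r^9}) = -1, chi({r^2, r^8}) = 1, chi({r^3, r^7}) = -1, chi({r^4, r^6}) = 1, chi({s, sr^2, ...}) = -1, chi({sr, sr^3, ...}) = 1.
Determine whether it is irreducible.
Irreducible: <chi, chi> = 1.

Proof sketch: <chi, chi> = (1/|G|) sum_C |C| * |chi(C)|^2 = (1/20)[1*|1|^2 + 1*|-1|^2 + 2*|-1|^2 + 2*|1|^2 + 2*|-1|^2 + 2*|1|^2 + 5*|-1|^2 + 5*|1|^2]
  = (1/20)[(1) + (1) + (2) + (2) + (2) + (2) + (5) + (5)] = 20/20 = 1.
A character is irreducible iff <chi, chi> = 1, so this representation is irreducible.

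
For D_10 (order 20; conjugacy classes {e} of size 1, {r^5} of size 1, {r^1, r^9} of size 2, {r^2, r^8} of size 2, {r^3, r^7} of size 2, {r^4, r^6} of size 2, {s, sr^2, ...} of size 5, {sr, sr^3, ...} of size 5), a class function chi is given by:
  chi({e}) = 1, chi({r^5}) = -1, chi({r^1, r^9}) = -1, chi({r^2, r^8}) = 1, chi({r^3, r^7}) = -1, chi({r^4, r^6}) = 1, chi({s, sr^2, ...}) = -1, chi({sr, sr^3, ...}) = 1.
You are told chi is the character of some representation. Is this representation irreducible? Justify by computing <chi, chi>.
Irreducible: <chi, chi> = 1.

Reasoning: <chi, chi> = (1/|G|) sum_C |C| * |chi(C)|^2 = (1/20)[1*|1|^2 + 1*|-1|^2 + 2*|-1|^2 + 2*|1|^2 + 2*|-1|^2 + 2*|1|^2 + 5*|-1|^2 + 5*|1|^2]
  = (1/20)[(1) + (1) + (2) + (2) + (2) + (2) + (5) + (5)] = 20/20 = 1.
A character is irreducible iff <chi, chi> = 1, so this representation is irreducible.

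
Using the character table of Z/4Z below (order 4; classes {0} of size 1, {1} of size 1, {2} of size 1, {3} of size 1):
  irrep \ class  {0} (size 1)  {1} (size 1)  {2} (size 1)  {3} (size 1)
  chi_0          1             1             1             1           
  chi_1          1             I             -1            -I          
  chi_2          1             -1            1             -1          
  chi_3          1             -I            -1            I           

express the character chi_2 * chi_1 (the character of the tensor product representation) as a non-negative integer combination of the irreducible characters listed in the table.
chi_2 tensor chi_1 = chi_3 (all other irreducibles have multiplicity 0).

Why: The character of a tensor product is the pointwise product (chi_2 * chi_1)(C) = chi_2(C) * chi_1(C):
  {0}: (1)*(1), {1}: (-1)*(I), {2}: (1)*(-1), {3}: (-1)*(-I)
so (chi_2 * chi_1) takes values
  {0} -> 1, {1} -> -I, {2} -> -1, {3} -> I.
Now take the inner product of this character with each irreducible chi from the table, <chi_2*chi_1, chi> = (1/4) sum_C |C| (chi_2*chi_1)(C) conj(chi(C)):
  <chi_2*chi_1, chi_0> = (1/4)[1*(1)*conj(1) + 1*(-I)*conj(1) + 1*(-1)*conj(1) + 1*(I)*conj(1)]
      = (1/4)[(1) + (-I) + (-1) + (I)] = 0/4 = 0
  <chi_2*chi_1, chi_1> = (1/4)[1*(1)*conj(1) + 1*(-I)*conj(I) + 1*(-1)*conj(-1) + 1*(I)*conj(-I)]
      = (1/4)[(1) + (-1) + (1) + (-1)] = 0/4 = 0
  <chi_2*chi_1, chi_2> = (1/4)[1*(1)*conj(1) + 1*(-I)*conj(-1) + 1*(-1)*conj(1) + 1*(I)*conj(-1)]
      = (1/4)[(1) + (I) + (-1) + (-I)] = 0/4 = 0
  <chi_2*chi_1, chi_3> = (1/4)[1*(1)*conj(1) + 1*(-I)*conj(-I) + 1*(-1)*conj(-1) + 1*(I)*conj(I)]
      = (1/4)[(1) + (1) + (1) + (1)] = 4/4 = 1
(Exp terms are combined using exp(i*s)*conj(exp(i*t)) = exp(i*(s-t)), and sums of them are collapsed using the identity that for every m > 1 the m distinct m-th roots of unity sum to 0, e.g. 1 + exp(2*I*pi/3) + exp(-2*I*pi/3) = 0.)
Hence the multiplicities are chi_3: 1. Dimension check: dim(chi_2)*dim(chi_1) = 1*1 = 1 and sum (mult * dim) = 1*1 = 1.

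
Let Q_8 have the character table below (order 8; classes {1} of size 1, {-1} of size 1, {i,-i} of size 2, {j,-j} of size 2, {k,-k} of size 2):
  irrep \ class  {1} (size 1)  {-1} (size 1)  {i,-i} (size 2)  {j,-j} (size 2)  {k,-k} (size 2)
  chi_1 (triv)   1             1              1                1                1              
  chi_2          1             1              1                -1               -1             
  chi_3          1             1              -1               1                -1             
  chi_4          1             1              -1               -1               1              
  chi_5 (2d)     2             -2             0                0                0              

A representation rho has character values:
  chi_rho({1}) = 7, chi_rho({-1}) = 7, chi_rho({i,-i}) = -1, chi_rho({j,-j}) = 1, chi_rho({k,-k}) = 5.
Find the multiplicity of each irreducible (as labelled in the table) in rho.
Multiplicities: chi_1: 3, chi_2: 0, chi_3: 1, chi_4: 3, chi_5: 0.

Derivation: Use <chi_rho, chi> = (1/|G|) sum_C |C| * chi_rho(C) * conj(chi(C)) with |G| = 8 for each irreducible chi in the table:
  <chi_rho, chi_1> = (1/8)[1*(7)*conj(1) + 1*(7)*conj(1) + 2*(-1)*conj(1) + 2*(1)*conj(1) + 2*(5)*conj(1)]
      = (1/8)[(7) + (7) + (-2) + (2) + (10)] = 24/8 = 3
  <chi_rho, chi_2> = (1/8)[1*(7)*conj(1) + 1*(7)*conj(1) + 2*(-1)*conj(1) + 2*(1)*conj(-1) + 2*(5)*conj(-1)]
      = (1/8)[(7) + (7) + (-2) + (-2) + (-10)] = 0/8 = 0
  <chi_rho, chi_3> = (1/8)[1*(7)*conj(1) + 1*(7)*conj(1) + 2*(-1)*conj(-1) + 2*(1)*conj(1) + 2*(5)*conj(-1)]
      = (1/8)[(7) + (7) + (2) + (2) + (-10)] = 8/8 = 1
  <chi_rho, chi_4> = (1/8)[1*(7)*conj(1) + 1*(7)*conj(1) + 2*(-1)*conj(-1) + 2*(1)*conj(-1) + 2*(5)*conj(1)]
      = (1/8)[(7) + (7) + (2) + (-2) + (10)] = 24/8 = 3
  <chi_rho, chi_5> = (1/8)[1*(7)*conj(2) + 1*(7)*conj(-2) + 2*(-1)*conj(0) + 2*(1)*conj(0) + 2*(5)*conj(0)]
      = (1/8)[(14) + (-14) + (0) + (0) + (0)] = 0/8 = 0
Dimension check: dim(rho) = sum (mult * dim) = 3*1 + 0*1 + 1*1 + 3*1 + 0*2 = 7 = chi_rho(e) = 7.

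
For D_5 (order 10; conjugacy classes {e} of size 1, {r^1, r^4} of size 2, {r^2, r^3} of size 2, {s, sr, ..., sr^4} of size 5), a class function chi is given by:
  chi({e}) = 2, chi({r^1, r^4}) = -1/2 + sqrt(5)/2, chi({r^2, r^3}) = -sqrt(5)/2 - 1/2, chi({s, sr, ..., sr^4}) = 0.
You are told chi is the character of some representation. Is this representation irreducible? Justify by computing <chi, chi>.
Irreducible: <chi, chi> = 1.

Justification: <chi, chi> = (1/|G|) sum_C |C| * |chi(C)|^2 = (1/10)[1*|2|^2 + 2*|-1/2 + sqrt(5)/2|^2 + 2*|-sqrt(5)/2 - 1/2|^2 + 5*|0|^2]
  = (1/10)[(4) + (3 - sqrt(5)) + (sqrt(5) + 3) + (0)] = 10/10 = 1.
A character is irreducible iff <chi, chi> = 1, so this representation is irreducible.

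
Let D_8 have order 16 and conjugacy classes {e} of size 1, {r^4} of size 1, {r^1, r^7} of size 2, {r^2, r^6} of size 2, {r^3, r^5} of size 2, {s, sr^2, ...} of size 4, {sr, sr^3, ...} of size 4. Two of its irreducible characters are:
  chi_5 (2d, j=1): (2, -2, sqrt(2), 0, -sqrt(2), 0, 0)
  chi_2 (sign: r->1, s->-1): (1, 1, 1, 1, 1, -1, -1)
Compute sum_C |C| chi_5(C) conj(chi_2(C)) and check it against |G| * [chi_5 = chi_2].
Sum = 0; so <chi_5, chi_2> = 0 (distinct irreducibles are orthogonal).

Proof sketch: Compute term by term over conjugacy classes (|C| * chi_5(C) * conj(chi_2(C))):
  1*(2)*conj(1) + 1*(-2)*conj(1) + 2*(sqrt(2))*conj(1) + 2*(0)*conj(1) + 2*(-sqrt(2))*conj(1) + 4*(0)*conj(-1) + 4*(0)*conj(-1)
  = (2) + (-2) + (2*sqrt(2)) + (0) + (-2*sqrt(2)) + (0) + (0)
  = 0.
Dividing by |G| = 16 gives 0/16 = 0, matching the row-orthogonality relation <chi_5, chi_2> = [chi_5 = chi_2].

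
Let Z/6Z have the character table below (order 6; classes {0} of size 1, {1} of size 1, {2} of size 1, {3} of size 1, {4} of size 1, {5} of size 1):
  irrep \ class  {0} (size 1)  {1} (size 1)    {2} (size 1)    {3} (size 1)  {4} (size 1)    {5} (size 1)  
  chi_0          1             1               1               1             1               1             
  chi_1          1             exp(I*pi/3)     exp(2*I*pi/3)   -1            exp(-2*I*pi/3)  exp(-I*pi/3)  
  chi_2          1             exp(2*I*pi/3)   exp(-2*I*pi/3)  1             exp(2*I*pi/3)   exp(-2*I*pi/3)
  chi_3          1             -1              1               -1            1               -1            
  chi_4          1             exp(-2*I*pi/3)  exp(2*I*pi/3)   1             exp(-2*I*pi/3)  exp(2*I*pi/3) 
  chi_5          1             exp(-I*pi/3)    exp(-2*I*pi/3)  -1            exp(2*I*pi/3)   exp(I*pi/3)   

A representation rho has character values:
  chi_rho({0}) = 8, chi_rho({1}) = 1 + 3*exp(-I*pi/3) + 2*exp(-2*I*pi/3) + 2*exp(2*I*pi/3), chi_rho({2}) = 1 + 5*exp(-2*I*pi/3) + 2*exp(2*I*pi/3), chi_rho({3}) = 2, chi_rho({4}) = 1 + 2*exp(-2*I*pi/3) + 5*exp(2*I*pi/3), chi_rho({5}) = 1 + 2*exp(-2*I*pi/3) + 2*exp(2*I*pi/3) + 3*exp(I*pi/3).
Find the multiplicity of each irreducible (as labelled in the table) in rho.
Multiplicities: chi_0: 1, chi_1: 0, chi_2: 2, chi_3: 0, chi_4: 2, chi_5: 3.

Details: Use <chi_rho, chi> = (1/|G|) sum_C |C| * chi_rho(C) * conj(chi(C)) with |G| = 6 for each irreducible chi in the table:
  <chi_rho, chi_0> = (1/6)[1*(8)*conj(1) + 1*(1 + 3*exp(-I*pi/3) + 2*exp(-2*I*pi/3) + 2*exp(2*I*pi/3))*conj(1) + 1*(1 + 5*exp(-2*I*pi/3) + 2*exp(2*I*pi/3))*conj(1) + 1*(2)*conj(1) + 1*(1 + 2*exp(-2*I*pi/3) + 5*exp(2*I*pi/3))*conj(1) + 1*(1 + 2*exp(-2*I*pi/3) + 2*exp(2*I*pi/3) + 3*exp(I*pi/3))*conj(1)]
      = (1/6)[(8) + (1 + 3*exp(-I*pi/3) + 2*exp(-2*I*pi/3) + 2*exp(2*I*pi/3)) + (1 + 5*exp(-2*I*pi/3) + 2*exp(2*I*pi/3)) + (2) + (1 + 2*exp(-2*I*pi/3) + 5*exp(2*I*pi/3)) + (1 + 2*exp(-2*I*pi/3) + 2*exp(2*I*pi/3) + 3*exp(I*pi/3))] = 6/6 = 1
  <chi_rho, chi_1> = (1/6)[1*(8)*conj(1) + 1*(1 + 3*exp(-I*pi/3) + 2*exp(-2*I*pi/3) + 2*exp(2*I*pi/3))*conj(exp(I*pi/3)) + 1*(1 + 5*exp(-2*I*pi/3) + 2*exp(2*I*pi/3))*conj(exp(2*I*pi/3)) + 1*(2)*conj(-1) + 1*(1 + 2*exp(-2*I*pi/3) + 5*exp(2*I*pi/3))*conj(exp(-2*I*pi/3)) + 1*(1 + 2*exp(-2*I*pi/3) + 2*exp(2*I*pi/3) + 3*exp(I*pi/3))*conj(exp(-I*pi/3))]
      = (1/6)[(8) + (-2 + 3*exp(-2*I*pi/3) + exp(-I*pi/3) + 2*exp(I*pi/3)) + (2 + exp(-2*I*pi/3) + 5*exp(2*I*pi/3)) + (-2) + (2 + 5*exp(-2*I*pi/3) + exp(2*I*pi/3)) + (-2 + 2*exp(-I*pi/3) + exp(I*pi/3) + 3*exp(2*I*pi/3))] = 0/6 = 0
  <chi_rho, chi_2> = (1/6)[1*(8)*conj(1) + 1*(1 + 3*exp(-I*pi/3) + 2*exp(-2*I*pi/3) + 2*exp(2*I*pi/3))*conj(exp(2*I*pi/3)) + 1*(1 + 5*exp(-2*I*pi/3) + 2*exp(2*I*pi/3))*conj(exp(-2*I*pi/3)) + 1*(2)*conj(1) + 1*(1 + 2*exp(-2*I*pi/3) + 5*exp(2*I*pi/3))*conj(exp(2*I*pi/3)) + 1*(1 + 2*exp(-2*I*pi/3) + 2*exp(2*I*pi/3) + 3*exp(I*pi/3))*conj(exp(-2*I*pi/3))]
      = (1/6)[(8) + (-1 + exp(-2*I*pi/3) + 2*exp(2*I*pi/3)) + (5 + 2*exp(-2*I*pi/3) + exp(2*I*pi/3)) + (2) + (5 + exp(-2*I*pi/3) + 2*exp(2*I*pi/3)) + (-1 + 2*exp(-2*I*pi/3) + exp(2*I*pi/3))] = 12/6 = 2
  <chi_rho, chi_3> = (1/6)[1*(8)*conj(1) + 1*(1 + 3*exp(-I*pi/3) + 2*exp(-2*I*pi/3) + 2*exp(2*I*pi/3))*conj(-1) + 1*(1 + 5*exp(-2*I*pi/3) + 2*exp(2*I*pi/3))*conj(1) + 1*(2)*conj(-1) + 1*(1 + 2*exp(-2*I*pi/3) + 5*exp(2*I*pi/3))*conj(1) + 1*(1 + 2*exp(-2*I*pi/3) + 2*exp(2*I*pi/3) + 3*exp(I*pi/3))*conj(-1)]
      = (1/6)[(8) + (-1 - 2*exp(2*I*pi/3) - 2*exp(-2*I*pi/3) - 3*exp(-I*pi/3)) + (1 + 5*exp(-2*I*pi/3) + 2*exp(2*I*pi/3)) + (-2) + (1 + 2*exp(-2*I*pi/3) + 5*exp(2*I*pi/3)) + (-1 - 3*exp(I*pi/3) - 2*exp(2*I*pi/3) - 2*exp(-2*I*pi/3))] = 0/6 = 0
  <chi_rho, chi_4> = (1/6)[1*(8)*conj(1) + 1*(1 + 3*exp(-I*pi/3) + 2*exp(-2*I*pi/3) + 2*exp(2*I*pi/3))*conj(exp(-2*I*pi/3)) + 1*(1 + 5*exp(-2*I*pi/3) + 2*exp(2*I*pi/3))*conj(exp(2*I*pi/3)) + 1*(2)*conj(1) + 1*(1 + 2*exp(-2*I*pi/3) + 5*exp(2*I*pi/3))*conj(exp(-2*I*pi/3)) + 1*(1 + 2*exp(-2*I*pi/3) + 2*exp(2*I*pi/3) + 3*exp(I*pi/3))*conj(exp(2*I*pi/3))]
      = (1/6)[(8) + (2 + 2*exp(-2*I*pi/3) + exp(2*I*pi/3) + 3*exp(I*pi/3)) + (2 + exp(-2*I*pi/3) + 5*exp(2*I*pi/3)) + (2) + (2 + 5*exp(-2*I*pi/3) + exp(2*I*pi/3)) + (2 + 3*exp(-I*pi/3) + exp(-2*I*pi/3) + 2*exp(2*I*pi/3))] = 12/6 = 2
  <chi_rho, chi_5> = (1/6)[1*(8)*conj(1) + 1*(1 + 3*exp(-I*pi/3) + 2*exp(-2*I*pi/3) + 2*exp(2*I*pi/3))*conj(exp(-I*pi/3)) + 1*(1 + 5*exp(-2*I*pi/3) + 2*exp(2*I*pi/3))*conj(exp(-2*I*pi/3)) + 1*(2)*conj(-1) + 1*(1 + 2*exp(-2*I*pi/3) + 5*exp(2*I*pi/3))*conj(exp(2*I*pi/3)) + 1*(1 + 2*exp(-2*I*pi/3) + 2*exp(2*I*pi/3) + 3*exp(I*pi/3))*conj(exp(I*pi/3))]
      = (1/6)[(8) + (1 + 2*exp(-I*pi/3) + exp(I*pi/3)) + (5 + 2*exp(-2*I*pi/3) + exp(2*I*pi/3)) + (-2) + (5 + exp(-2*I*pi/3) + 2*exp(2*I*pi/3)) + (1 + exp(-I*pi/3) + 2*exp(I*pi/3))] = 18/6 = 3
(Exp terms are combined using exp(i*s)*conj(exp(i*t)) = exp(i*(s-t)), and sums of them are collapsed using the identity that for every m > 1 the m distinct m-th roots of unity sum to 0, e.g. 1 + exp(2*I*pi/3) + exp(-2*I*pi/3) = 0.)
Dimension check: dim(rho) = sum (mult * dim) = 1*1 + 0*1 + 2*1 + 0*1 + 2*1 + 3*1 = 8 = chi_rho(e) = 8.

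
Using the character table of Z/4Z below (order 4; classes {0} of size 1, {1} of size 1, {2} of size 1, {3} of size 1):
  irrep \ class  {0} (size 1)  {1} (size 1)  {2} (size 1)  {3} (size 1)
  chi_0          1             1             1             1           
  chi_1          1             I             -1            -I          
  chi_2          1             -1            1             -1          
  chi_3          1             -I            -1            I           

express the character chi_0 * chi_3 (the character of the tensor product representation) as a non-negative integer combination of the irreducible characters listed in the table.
chi_0 tensor chi_3 = chi_3 (all other irreducibles have multiplicity 0).

Reasoning: The character of a tensor product is the pointwise product (chi_0 * chi_3)(C) = chi_0(C) * chi_3(C):
  {0}: (1)*(1), {1}: (1)*(-I), {2}: (1)*(-1), {3}: (1)*(I)
so (chi_0 * chi_3) takes values
  {0} -> 1, {1} -> -I, {2} -> -1, {3} -> I.
Now take the inner product of this character with each irreducible chi from the table, <chi_0*chi_3, chi> = (1/4) sum_C |C| (chi_0*chi_3)(C) conj(chi(C)):
  <chi_0*chi_3, chi_0> = (1/4)[1*(1)*conj(1) + 1*(-I)*conj(1) + 1*(-1)*conj(1) + 1*(I)*conj(1)]
      = (1/4)[(1) + (-I) + (-1) + (I)] = 0/4 = 0
  <chi_0*chi_3, chi_1> = (1/4)[1*(1)*conj(1) + 1*(-I)*conj(I) + 1*(-1)*conj(-1) + 1*(I)*conj(-I)]
      = (1/4)[(1) + (-1) + (1) + (-1)] = 0/4 = 0
  <chi_0*chi_3, chi_2> = (1/4)[1*(1)*conj(1) + 1*(-I)*conj(-1) + 1*(-1)*conj(1) + 1*(I)*conj(-1)]
      = (1/4)[(1) + (I) + (-1) + (-I)] = 0/4 = 0
  <chi_0*chi_3, chi_3> = (1/4)[1*(1)*conj(1) + 1*(-I)*conj(-I) + 1*(-1)*conj(-1) + 1*(I)*conj(I)]
      = (1/4)[(1) + (1) + (1) + (1)] = 4/4 = 1
(Exp terms are combined using exp(i*s)*conj(exp(i*t)) = exp(i*(s-t)), and sums of them are collapsed using the identity that for every m > 1 the m distinct m-th roots of unity sum to 0, e.g. 1 + exp(2*I*pi/3) + exp(-2*I*pi/3) = 0.)
Hence the multiplicities are chi_3: 1. Dimension check: dim(chi_0)*dim(chi_3) = 1*1 = 1 and sum (mult * dim) = 1*1 = 1.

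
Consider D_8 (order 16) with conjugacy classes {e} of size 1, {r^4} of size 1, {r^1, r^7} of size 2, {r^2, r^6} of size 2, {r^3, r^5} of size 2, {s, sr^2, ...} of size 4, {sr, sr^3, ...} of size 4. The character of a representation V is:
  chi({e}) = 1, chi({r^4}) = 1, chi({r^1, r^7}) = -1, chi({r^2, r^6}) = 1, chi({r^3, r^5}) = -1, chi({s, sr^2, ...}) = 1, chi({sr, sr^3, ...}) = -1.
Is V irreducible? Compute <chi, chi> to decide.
Irreducible: <chi, chi> = 1.

Explanation: <chi, chi> = (1/|G|) sum_C |C| * |chi(C)|^2 = (1/16)[1*|1|^2 + 1*|1|^2 + 2*|-1|^2 + 2*|1|^2 + 2*|-1|^2 + 4*|1|^2 + 4*|-1|^2]
  = (1/16)[(1) + (1) + (2) + (2) + (2) + (4) + (4)] = 16/16 = 1.
A character is irreducible iff <chi, chi> = 1, so this representation is irreducible.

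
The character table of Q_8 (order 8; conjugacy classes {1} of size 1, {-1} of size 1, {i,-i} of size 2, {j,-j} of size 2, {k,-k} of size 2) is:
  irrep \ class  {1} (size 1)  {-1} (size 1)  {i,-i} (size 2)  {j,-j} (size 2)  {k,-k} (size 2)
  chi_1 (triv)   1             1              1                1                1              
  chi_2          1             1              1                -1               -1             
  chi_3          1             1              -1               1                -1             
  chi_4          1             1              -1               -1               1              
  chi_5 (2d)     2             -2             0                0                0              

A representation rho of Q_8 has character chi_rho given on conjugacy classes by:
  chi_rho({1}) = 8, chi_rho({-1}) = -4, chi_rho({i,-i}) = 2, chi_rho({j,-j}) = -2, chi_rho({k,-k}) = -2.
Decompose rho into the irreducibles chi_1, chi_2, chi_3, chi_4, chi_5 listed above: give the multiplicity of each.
Multiplicities: chi_1: 0, chi_2: 2, chi_3: 0, chi_4: 0, chi_5: 3.

Argument: Use <chi_rho, chi> = (1/|G|) sum_C |C| * chi_rho(C) * conj(chi(C)) with |G| = 8 for each irreducible chi in the table:
  <chi_rho, chi_1> = (1/8)[1*(8)*conj(1) + 1*(-4)*conj(1) + 2*(2)*conj(1) + 2*(-2)*conj(1) + 2*(-2)*conj(1)]
      = (1/8)[(8) + (-4) + (4) + (-4) + (-4)] = 0/8 = 0
  <chi_rho, chi_2> = (1/8)[1*(8)*conj(1) + 1*(-4)*conj(1) + 2*(2)*conj(1) + 2*(-2)*conj(-1) + 2*(-2)*conj(-1)]
      = (1/8)[(8) + (-4) + (4) + (4) + (4)] = 16/8 = 2
  <chi_rho, chi_3> = (1/8)[1*(8)*conj(1) + 1*(-4)*conj(1) + 2*(2)*conj(-1) + 2*(-2)*conj(1) + 2*(-2)*conj(-1)]
      = (1/8)[(8) + (-4) + (-4) + (-4) + (4)] = 0/8 = 0
  <chi_rho, chi_4> = (1/8)[1*(8)*conj(1) + 1*(-4)*conj(1) + 2*(2)*conj(-1) + 2*(-2)*conj(-1) + 2*(-2)*conj(1)]
      = (1/8)[(8) + (-4) + (-4) + (4) + (-4)] = 0/8 = 0
  <chi_rho, chi_5> = (1/8)[1*(8)*conj(2) + 1*(-4)*conj(-2) + 2*(2)*conj(0) + 2*(-2)*conj(0) + 2*(-2)*conj(0)]
      = (1/8)[(16) + (8) + (0) + (0) + (0)] = 24/8 = 3
Dimension check: dim(rho) = sum (mult * dim) = 0*1 + 2*1 + 0*1 + 0*1 + 3*2 = 8 = chi_rho(e) = 8.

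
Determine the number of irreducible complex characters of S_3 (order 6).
3

Proof sketch: The number of irreducible complex representations of a finite group equals its number of conjugacy classes. Conjugacy classes in S_3 correspond to cycle types, i.e. partitions of 3; there are p(3) = 3 of them, so S_3 (order 6) has exactly 3 irreducible complex representations.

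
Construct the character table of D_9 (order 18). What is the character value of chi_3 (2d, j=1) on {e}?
Conjugacy classes: {e} of size 1, {r^1, r^8} of size 2, {r^2, r^7} of size 2, {r^3, r^6} of size 2, {r^4, r^5} of size 2, {s, sr, ..., sr^8} of size 9.
Character table:
  irrep \ class              {e} (size 1)  {r^1, r^8} (size 2)  {r^2, r^7} (size 2)  {r^3, r^6} (size 2)  {r^4, r^5} (size 2)  {s, sr, ..., sr^8} (size 9)
  chi_1 (triv)               1             1                    1                    1                    1                    1                          
  chi_2 (sign: r->1, s->-1)  1             1                    1                    1                    1                    -1                         
  chi_3 (2d, j=1)            2             2*cos(2*pi/9)        2*cos(4*pi/9)        -1                   -2*cos(pi/9)         0                          
  chi_4 (2d, j=2)            2             2*cos(4*pi/9)        -2*cos(pi/9)         -1                   2*cos(2*pi/9)        0                          
  chi_5 (2d, j=3)            2             -1                   -1                   2                    -1                   0                          
  chi_6 (2d, j=4)            2             -2*cos(pi/9)         2*cos(2*pi/9)        -1                   2*cos(4*pi/9)        0                          

Spot check: chi_3 (2d, j=1) on {e} = 2.

Reasoning: D_9 has order 2*9 = 18 with 6 conjugacy classes, hence 6 irreducibles. Sum of squared dims 1 + 1 + 4 + 4 + 4 + 4 = 18 = |G|. Linear characters come from the abelianisation; the 2-dimensional irreps have character r^k -> 2*cos(2*pi*j*k/9), reflections -> 0.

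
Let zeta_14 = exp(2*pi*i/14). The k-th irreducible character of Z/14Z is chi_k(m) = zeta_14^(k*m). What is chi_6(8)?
chi_6(8) = zeta_14^48 = exp(6*I*pi/7)

Solution. chi_6(8) = zeta_14^(6*8) = zeta_14^48. Since zeta_14^14 = 1, this equals zeta_14^6 = exp(2*pi*i*6/14) = exp(6*I*pi/7).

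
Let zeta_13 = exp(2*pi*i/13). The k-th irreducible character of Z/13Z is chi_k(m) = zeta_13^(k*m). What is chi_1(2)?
chi_1(2) = zeta_13^2 = exp(4*I*pi/13)

Proof sketch: chi_1(2) = zeta_13^(1*2) = zeta_13^2. Since zeta_13^13 = 1, this equals zeta_13^2 = exp(2*pi*i*2/13) = exp(4*I*pi/13).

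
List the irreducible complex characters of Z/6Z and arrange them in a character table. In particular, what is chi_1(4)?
Character table of Z/6Z (irreps indexed chi_0,...,chi_5 with chi_k(m) = zeta_6^(k*m), zeta_6 = exp(2*pi*i/6)):
  irrep \ class  {0} (size 1)  {1} (size 1)    {2} (size 1)    {3} (size 1)  {4} (size 1)    {5} (size 1)  
  chi_0          1             1               1               1             1               1             
  chi_1          1             exp(I*pi/3)     exp(2*I*pi/3)   -1            exp(-2*I*pi/3)  exp(-I*pi/3)  
  chi_2          1             exp(2*I*pi/3)   exp(-2*I*pi/3)  1             exp(2*I*pi/3)   exp(-2*I*pi/3)
  chi_3          1             -1              1               -1            1               -1            
  chi_4          1             exp(-2*I*pi/3)  exp(2*I*pi/3)   1             exp(-2*I*pi/3)  exp(2*I*pi/3) 
  chi_5          1             exp(-I*pi/3)    exp(-2*I*pi/3)  -1            exp(2*I*pi/3)   exp(I*pi/3)   

Spot check: chi_1(4) = zeta_6^(1*4) = zeta_6^4 = exp(-2*I*pi/3).

Details: Z/6Z is abelian, so all 6 irreducible complex representations are 1-dimensional. They are given by chi_k(m) = zeta_6^(k*m) for k = 0,...,5. Row orthogonality: sum_m chi_k(m) conj(chi_l(m)) = 6 * [k = l].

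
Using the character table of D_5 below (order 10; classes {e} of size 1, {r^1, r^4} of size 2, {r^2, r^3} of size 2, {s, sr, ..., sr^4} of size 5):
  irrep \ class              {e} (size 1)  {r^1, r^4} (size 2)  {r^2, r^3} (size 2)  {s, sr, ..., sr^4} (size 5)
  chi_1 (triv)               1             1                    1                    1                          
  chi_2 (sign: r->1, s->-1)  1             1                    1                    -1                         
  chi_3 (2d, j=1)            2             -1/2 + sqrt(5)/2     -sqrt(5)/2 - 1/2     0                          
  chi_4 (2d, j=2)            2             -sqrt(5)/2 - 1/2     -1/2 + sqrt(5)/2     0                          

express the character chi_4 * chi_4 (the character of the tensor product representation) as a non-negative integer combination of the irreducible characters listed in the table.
chi_4 tensor chi_4 = chi_1 + chi_2 + chi_3 (all other irreducibles have multiplicity 0).

Justification: The character of a tensor product is the pointwise product (chi_4 * chi_4)(C) = chi_4(C) * chi_4(C):
  {e}: (2)*(2), {r^1, r^4}: (-sqrt(5)/2 - 1/2)*(-sqrt(5)/2 - 1/2), {r^2, r^3}: (-1/2 + sqrt(5)/2)*(-1/2 + sqrt(5)/2), {s, sr, ..., sr^4}: (0)*(0)
so (chi_4 * chi_4) takes values
  {e} -> 4, {r^1, r^4} -> sqrt(5)/2 + 3/2, {r^2, r^3} -> 3/2 - sqrt(5)/2, {s, sr, ..., sr^4} -> 0.
Now take the inner product of this character with each irreducible chi from the table, <chi_4*chi_4, chi> = (1/10) sum_C |C| (chi_4*chi_4)(C) conj(chi(C)):
  <chi_4*chi_4, chi_1> = (1/10)[1*(4)*conj(1) + 2*(sqrt(5)/2 + 3/2)*conj(1) + 2*(3/2 - sqrt(5)/2)*conj(1) + 5*(0)*conj(1)]
      = (1/10)[(4) + (sqrt(5) + 3) + (3 - sqrt(5)) + (0)] = 10/10 = 1
  <chi_4*chi_4, chi_2> = (1/10)[1*(4)*conj(1) + 2*(sqrt(5)/2 + 3/2)*conj(1) + 2*(3/2 - sqrt(5)/2)*conj(1) + 5*(0)*conj(-1)]
      = (1/10)[(4) + (sqrt(5) + 3) + (3 - sqrt(5)) + (0)] = 10/10 = 1
  <chi_4*chi_4, chi_3> = (1/10)[1*(4)*conj(2) + 2*(sqrt(5)/2 + 3/2)*conj(-1/2 + sqrt(5)/2) + 2*(3/2 - sqrt(5)/2)*conj(-sqrt(5)/2 - 1/2) + 5*(0)*conj(0)]
      = (1/10)[(8) + (1 + sqrt(5)) + (1 - sqrt(5)) + (0)] = 10/10 = 1
  <chi_4*chi_4, chi_4> = (1/10)[1*(4)*conj(2) + 2*(sqrt(5)/2 + 3/2)*conj(-sqrt(5)/2 - 1/2) + 2*(3/2 - sqrt(5)/2)*conj(-1/2 + sqrt(5)/2) + 5*(0)*conj(0)]
      = (1/10)[(8) + (-2*sqrt(5) - 4) + (-4 + 2*sqrt(5)) + (0)] = 0/10 = 0
Hence the multiplicities are chi_1: 1, chi_2: 1, chi_3: 1. Dimension check: dim(chi_4)*dim(chi_4) = 2*2 = 4 and sum (mult * dim) = 1*1 + 1*1 + 1*2 = 4.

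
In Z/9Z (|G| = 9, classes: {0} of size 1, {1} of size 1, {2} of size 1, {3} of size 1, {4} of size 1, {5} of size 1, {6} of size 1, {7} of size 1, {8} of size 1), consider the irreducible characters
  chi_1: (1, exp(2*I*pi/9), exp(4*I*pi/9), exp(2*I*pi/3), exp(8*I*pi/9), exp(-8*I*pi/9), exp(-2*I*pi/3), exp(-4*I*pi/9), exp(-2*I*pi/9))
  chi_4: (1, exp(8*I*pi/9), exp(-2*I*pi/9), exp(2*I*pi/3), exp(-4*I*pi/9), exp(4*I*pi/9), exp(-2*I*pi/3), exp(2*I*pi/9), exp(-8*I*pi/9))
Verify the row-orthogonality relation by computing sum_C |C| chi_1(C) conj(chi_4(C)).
Sum = 0; so <chi_1, chi_4> = 0 (distinct irreducibles are orthogonal).

Working: Compute term by term over conjugacy classes (|C| * chi_1(C) * conj(chi_4(C))):
  1*(1)*conj(1) + 1*(exp(2*I*pi/9))*conj(exp(8*I*pi/9)) + 1*(exp(4*I*pi/9))*conj(exp(-2*I*pi/9)) + 1*(exp(2*I*pi/3))*conj(exp(2*I*pi/3)) + 1*(exp(8*I*pi/9))*conj(exp(-4*I*pi/9)) + 1*(exp(-8*I*pi/9))*conj(exp(4*I*pi/9)) + 1*(exp(-2*I*pi/3))*conj(exp(-2*I*pi/3)) + 1*(exp(-4*I*pi/9))*conj(exp(2*I*pi/9)) + 1*(exp(-2*I*pi/9))*conj(exp(-8*I*pi/9))
  = (1) + (exp(-2*I*pi/3)) + (exp(2*I*pi/3)) + (1) + (exp(-2*I*pi/3)) + (exp(2*I*pi/3)) + (1) + (exp(-2*I*pi/3)) + (exp(2*I*pi/3))
  = 0.
(Exp terms are combined using exp(i*s)*conj(exp(i*t)) = exp(i*(s-t)), and sums of them are collapsed using the identity that for every m > 1 the m distinct m-th roots of unity sum to 0, e.g. 1 + exp(2*I*pi/3) + exp(-2*I*pi/3) = 0.)
Dividing by |G| = 9 gives 0/9 = 0, matching the row-orthogonality relation <chi_1, chi_4> = [chi_1 = chi_4].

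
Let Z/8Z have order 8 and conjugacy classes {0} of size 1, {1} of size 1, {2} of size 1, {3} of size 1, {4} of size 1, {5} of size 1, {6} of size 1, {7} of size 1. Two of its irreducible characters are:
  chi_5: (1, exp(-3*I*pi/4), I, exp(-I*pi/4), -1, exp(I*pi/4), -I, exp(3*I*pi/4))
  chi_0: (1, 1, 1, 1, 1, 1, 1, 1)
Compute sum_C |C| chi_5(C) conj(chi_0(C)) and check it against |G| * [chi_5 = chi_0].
Sum = 0; so <chi_5, chi_0> = 0 (distinct irreducibles are orthogonal).

Derivation: Compute term by term over conjugacy classes (|C| * chi_5(C) * conj(chi_0(C))):
  1*(1)*conj(1) + 1*(exp(-3*I*pi/4))*conj(1) + 1*(I)*conj(1) + 1*(exp(-I*pi/4))*conj(1) + 1*(-1)*conj(1) + 1*(exp(I*pi/4))*conj(1) + 1*(-I)*conj(1) + 1*(exp(3*I*pi/4))*conj(1)
  = (1) + (exp(-3*I*pi/4)) + (I) + (exp(-I*pi/4)) + (-1) + (exp(I*pi/4)) + (-I) + (exp(3*I*pi/4))
  = 0.
(Exp terms are combined using exp(i*s)*conj(exp(i*t)) = exp(i*(s-t)), and sums of them are collapsed using the identity that for every m > 1 the m distinct m-th roots of unity sum to 0, e.g. 1 + exp(2*I*pi/3) + exp(-2*I*pi/3) = 0.)
Dividing by |G| = 8 gives 0/8 = 0, matching the row-orthogonality relation <chi_5, chi_0> = [chi_5 = chi_0].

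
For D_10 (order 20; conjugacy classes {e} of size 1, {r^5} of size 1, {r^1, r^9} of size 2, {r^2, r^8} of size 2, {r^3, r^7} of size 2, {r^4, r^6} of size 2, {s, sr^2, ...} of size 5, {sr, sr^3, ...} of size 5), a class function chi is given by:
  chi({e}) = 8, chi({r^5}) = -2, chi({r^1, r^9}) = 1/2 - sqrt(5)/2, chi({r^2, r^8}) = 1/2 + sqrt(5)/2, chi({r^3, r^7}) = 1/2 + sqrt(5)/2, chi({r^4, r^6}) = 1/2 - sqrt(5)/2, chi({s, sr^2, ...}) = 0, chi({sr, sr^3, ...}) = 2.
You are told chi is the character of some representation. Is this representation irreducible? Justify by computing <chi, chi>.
Not irreducible (reducible): <chi, chi> = 5 > 1.

Details: <chi, chi> = (1/|G|) sum_C |C| * |chi(C)|^2 = (1/20)[1*|8|^2 + 1*|-2|^2 + 2*|1/2 - sqrt(5)/2|^2 + 2*|1/2 + sqrt(5)/2|^2 + 2*|1/2 + sqrt(5)/2|^2 + 2*|1/2 - sqrt(5)/2|^2 + 5*|0|^2 + 5*|2|^2]
  = (1/20)[(64) + (4) + (3 - sqrt(5)) + (sqrt(5) + 3) + (sqrt(5) + 3) + (3 - sqrt(5)) + (0) + (20)] = 100/20 = 5.
A character is irreducible iff <chi, chi> = 1, so this representation is reducible.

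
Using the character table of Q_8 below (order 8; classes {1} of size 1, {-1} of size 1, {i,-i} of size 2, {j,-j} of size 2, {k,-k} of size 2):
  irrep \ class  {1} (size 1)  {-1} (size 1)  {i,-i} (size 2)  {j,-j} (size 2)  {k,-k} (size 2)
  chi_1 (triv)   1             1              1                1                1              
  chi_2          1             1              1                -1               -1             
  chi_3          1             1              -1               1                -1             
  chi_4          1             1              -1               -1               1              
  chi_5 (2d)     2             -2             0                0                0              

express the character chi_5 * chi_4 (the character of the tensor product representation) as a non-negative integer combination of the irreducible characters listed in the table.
chi_5 tensor chi_4 = chi_5 (all other irreducibles have multiplicity 0).

Solution. The character of a tensor product is the pointwise product (chi_5 * chi_4)(C) = chi_5(C) * chi_4(C):
  {1}: (2)*(1), {-1}: (-2)*(1), {i,-i}: (0)*(-1), {j,-j}: (0)*(-1), {k,-k}: (0)*(1)
so (chi_5 * chi_4) takes values
  {1} -> 2, {-1} -> -2, {i,-i} -> 0, {j,-j} -> 0, {k,-k} -> 0.
Now take the inner product of this character with each irreducible chi from the table, <chi_5*chi_4, chi> = (1/8) sum_C |C| (chi_5*chi_4)(C) conj(chi(C)):
  <chi_5*chi_4, chi_1> = (1/8)[1*(2)*conj(1) + 1*(-2)*conj(1) + 2*(0)*conj(1) + 2*(0)*conj(1) + 2*(0)*conj(1)]
      = (1/8)[(2) + (-2) + (0) + (0) + (0)] = 0/8 = 0
  <chi_5*chi_4, chi_2> = (1/8)[1*(2)*conj(1) + 1*(-2)*conj(1) + 2*(0)*conj(1) + 2*(0)*conj(-1) + 2*(0)*conj(-1)]
      = (1/8)[(2) + (-2) + (0) + (0) + (0)] = 0/8 = 0
  <chi_5*chi_4, chi_3> = (1/8)[1*(2)*conj(1) + 1*(-2)*conj(1) + 2*(0)*conj(-1) + 2*(0)*conj(1) + 2*(0)*conj(-1)]
      = (1/8)[(2) + (-2) + (0) + (0) + (0)] = 0/8 = 0
  <chi_5*chi_4, chi_4> = (1/8)[1*(2)*conj(1) + 1*(-2)*conj(1) + 2*(0)*conj(-1) + 2*(0)*conj(-1) + 2*(0)*conj(1)]
      = (1/8)[(2) + (-2) + (0) + (0) + (0)] = 0/8 = 0
  <chi_5*chi_4, chi_5> = (1/8)[1*(2)*conj(2) + 1*(-2)*conj(-2) + 2*(0)*conj(0) + 2*(0)*conj(0) + 2*(0)*conj(0)]
      = (1/8)[(4) + (4) + (0) + (0) + (0)] = 8/8 = 1
Hence the multiplicities are chi_5: 1. Dimension check: dim(chi_5)*dim(chi_4) = 2*1 = 2 and sum (mult * dim) = 1*2 = 2.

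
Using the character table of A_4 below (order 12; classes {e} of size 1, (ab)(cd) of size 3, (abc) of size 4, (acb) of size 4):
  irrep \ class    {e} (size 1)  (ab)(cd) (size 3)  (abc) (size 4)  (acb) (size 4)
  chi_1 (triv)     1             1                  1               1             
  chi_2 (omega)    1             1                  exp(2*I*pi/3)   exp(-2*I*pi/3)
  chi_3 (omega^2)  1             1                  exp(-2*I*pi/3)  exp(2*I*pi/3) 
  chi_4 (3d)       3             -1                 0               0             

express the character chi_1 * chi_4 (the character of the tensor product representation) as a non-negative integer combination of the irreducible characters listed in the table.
chi_1 tensor chi_4 = chi_4 (all other irreducibles have multiplicity 0).

Reasoning: The character of a tensor product is the pointwise product (chi_1 * chi_4)(C) = chi_1(C) * chi_4(C):
  {e}: (1)*(3), (ab)(cd): (1)*(-1), (abc): (1)*(0), (acb): (1)*(0)
so (chi_1 * chi_4) takes values
  {e} -> 3, (ab)(cd) -> -1, (abc) -> 0, (acb) -> 0.
Now take the inner product of this character with each irreducible chi from the table, <chi_1*chi_4, chi> = (1/12) sum_C |C| (chi_1*chi_4)(C) conj(chi(C)):
  <chi_1*chi_4, chi_1> = (1/12)[1*(3)*conj(1) + 3*(-1)*conj(1) + 4*(0)*conj(1) + 4*(0)*conj(1)]
      = (1/12)[(3) + (-3) + (0) + (0)] = 0/12 = 0
  <chi_1*chi_4, chi_2> = (1/12)[1*(3)*conj(1) + 3*(-1)*conj(1) + 4*(0)*conj(exp(2*I*pi/3)) + 4*(0)*conj(exp(-2*I*pi/3))]
      = (1/12)[(3) + (-3) + (0) + (0)] = 0/12 = 0
  <chi_1*chi_4, chi_3> = (1/12)[1*(3)*conj(1) + 3*(-1)*conj(1) + 4*(0)*conj(exp(-2*I*pi/3)) + 4*(0)*conj(exp(2*I*pi/3))]
      = (1/12)[(3) + (-3) + (0) + (0)] = 0/12 = 0
  <chi_1*chi_4, chi_4> = (1/12)[1*(3)*conj(3) + 3*(-1)*conj(-1) + 4*(0)*conj(0) + 4*(0)*conj(0)]
      = (1/12)[(9) + (3) + (0) + (0)] = 12/12 = 1
(Exp terms are combined using exp(i*s)*conj(exp(i*t)) = exp(i*(s-t)), and sums of them are collapsed using the identity that for every m > 1 the m distinct m-th roots of unity sum to 0, e.g. 1 + exp(2*I*pi/3) + exp(-2*I*pi/3) = 0.)
Hence the multiplicities are chi_4: 1. Dimension check: dim(chi_1)*dim(chi_4) = 1*3 = 3 and sum (mult * dim) = 1*3 = 3.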